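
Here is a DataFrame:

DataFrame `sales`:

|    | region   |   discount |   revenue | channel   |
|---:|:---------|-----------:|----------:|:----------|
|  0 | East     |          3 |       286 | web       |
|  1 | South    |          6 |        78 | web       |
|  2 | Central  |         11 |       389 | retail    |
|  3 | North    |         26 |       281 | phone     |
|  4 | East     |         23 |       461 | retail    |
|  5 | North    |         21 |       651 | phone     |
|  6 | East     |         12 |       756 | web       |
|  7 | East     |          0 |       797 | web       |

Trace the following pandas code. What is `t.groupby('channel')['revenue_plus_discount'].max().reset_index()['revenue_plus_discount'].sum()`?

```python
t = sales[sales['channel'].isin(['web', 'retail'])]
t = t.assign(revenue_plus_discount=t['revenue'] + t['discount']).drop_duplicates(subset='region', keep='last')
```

filter rows where channel in ['web', 'retail']:
    region  discount  revenue channel
0     East         3      286     web
1    South         6       78     web
2  Central        11      389  retail
4     East        23      461  retail
6     East        12      756     web
7     East         0      797     web
add column revenue_plus_discount = t['revenue'] + t['discount']:
    region  discount  revenue channel  revenue_plus_discount
0     East         3      286     web                    289
1    South         6       78     web                     84
2  Central        11      389  retail                    400
4     East        23      461  retail                    484
6     East        12      756     web                    768
7     East         0      797     web                    797
drop duplicate region (keep=last):
    region  discount  revenue channel  revenue_plus_discount
1    South         6       78     web                     84
2  Central        11      389  retail                    400
7     East         0      797     web                    797
group by channel, max of revenue_plus_discount:
channel
retail    400
web       797
Name: revenue_plus_discount, dtype: int64
reset_index():
  channel  revenue_plus_discount
0  retail                    400
1     web                    797
The sum of column 'revenue_plus_discount' is 1197.

1197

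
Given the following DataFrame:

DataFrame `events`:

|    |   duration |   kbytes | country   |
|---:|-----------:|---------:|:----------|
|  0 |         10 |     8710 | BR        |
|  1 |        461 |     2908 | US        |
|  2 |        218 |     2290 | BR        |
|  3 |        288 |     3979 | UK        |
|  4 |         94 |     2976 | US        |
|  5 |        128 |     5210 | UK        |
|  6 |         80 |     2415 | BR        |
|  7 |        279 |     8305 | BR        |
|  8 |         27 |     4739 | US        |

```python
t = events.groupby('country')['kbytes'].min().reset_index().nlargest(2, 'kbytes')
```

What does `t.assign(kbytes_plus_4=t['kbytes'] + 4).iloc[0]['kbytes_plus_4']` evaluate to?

group by country, min of kbytes:
country
BR    2290
UK    3979
US    2908
Name: kbytes, dtype: int64
reset_index():
  country  kbytes
0      BR    2290
1      UK    3979
2      US    2908
take 2 rows with largest kbytes:
  country  kbytes
1      UK    3979
2      US    2908
add column kbytes_plus_4 = t['kbytes'] + 4:
  country  kbytes  kbytes_plus_4
1      UK    3979           3983
2      US    2908           2912

3983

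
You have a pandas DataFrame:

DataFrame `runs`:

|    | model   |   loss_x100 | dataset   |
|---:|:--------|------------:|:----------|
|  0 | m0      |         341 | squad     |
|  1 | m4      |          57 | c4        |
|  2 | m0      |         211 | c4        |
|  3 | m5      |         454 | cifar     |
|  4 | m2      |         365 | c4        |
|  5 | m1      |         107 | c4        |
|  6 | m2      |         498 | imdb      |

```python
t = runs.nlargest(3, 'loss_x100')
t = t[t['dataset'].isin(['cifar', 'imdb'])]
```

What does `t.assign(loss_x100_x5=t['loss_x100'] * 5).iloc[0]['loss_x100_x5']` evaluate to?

take 3 rows with largest loss_x100:
  model  loss_x100 dataset
6    m2        498    imdb
3    m5        454   cifar
4    m2        365      c4
filter rows where dataset in ['cifar', 'imdb']:
  model  loss_x100 dataset
6    m2        498    imdb
3    m5        454   cifar
add column loss_x100_x5 = t['loss_x100'] * 5:
  model  loss_x100 dataset  loss_x100_x5
6    m2        498    imdb          2490
3    m5        454   cifar          2270
Reading off the value at position 0, column 'loss_x100_x5', we get 2490.

2490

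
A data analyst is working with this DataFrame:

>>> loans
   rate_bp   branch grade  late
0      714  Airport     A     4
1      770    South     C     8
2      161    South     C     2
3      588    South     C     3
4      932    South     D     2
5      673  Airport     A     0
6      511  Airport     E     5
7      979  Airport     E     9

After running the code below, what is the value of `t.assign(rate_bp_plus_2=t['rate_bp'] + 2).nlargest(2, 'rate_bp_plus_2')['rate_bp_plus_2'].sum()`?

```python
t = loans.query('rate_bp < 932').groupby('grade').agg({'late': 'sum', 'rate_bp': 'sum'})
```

2910

filter rows where rate_bp < 932:
   rate_bp   branch grade  late
0      714  Airport     A     4
1      770    South     C     8
2      161    South     C     2
3      588    South     C     3
5      673  Airport     A     0
6      511  Airport     E     5
group by grade: sum(late), sum(rate_bp):
       late  rate_bp
grade               
A         4     1387
C        13     1519
E         5      511
add column rate_bp_plus_2 = t['rate_bp'] + 2:
       late  rate_bp  rate_bp_plus_2
grade                               
A         4     1387            1389
C        13     1519            1521
E         5      511             513
take 2 rows with largest rate_bp_plus_2:
       late  rate_bp  rate_bp_plus_2
grade                               
C        13     1519            1521
A         4     1387            1389
Finally, sum of column 'rate_bp_plus_2' = 2910.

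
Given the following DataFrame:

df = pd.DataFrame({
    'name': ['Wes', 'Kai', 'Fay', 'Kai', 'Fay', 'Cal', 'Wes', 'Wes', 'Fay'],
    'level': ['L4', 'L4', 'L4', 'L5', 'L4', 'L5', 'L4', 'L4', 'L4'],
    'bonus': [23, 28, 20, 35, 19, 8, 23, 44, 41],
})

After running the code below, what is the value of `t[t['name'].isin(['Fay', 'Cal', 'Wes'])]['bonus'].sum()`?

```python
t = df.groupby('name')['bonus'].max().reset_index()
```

93

group by name, max of bonus:
name
Cal     8
Fay    41
Kai    35
Wes    44
Name: bonus, dtype: int64
reset_index():
  name  bonus
0  Cal      8
1  Fay     41
2  Kai     35
3  Wes     44
filter rows where name in ['Fay', 'Cal', 'Wes']:
  name  bonus
0  Cal      8
1  Fay     41
3  Wes     44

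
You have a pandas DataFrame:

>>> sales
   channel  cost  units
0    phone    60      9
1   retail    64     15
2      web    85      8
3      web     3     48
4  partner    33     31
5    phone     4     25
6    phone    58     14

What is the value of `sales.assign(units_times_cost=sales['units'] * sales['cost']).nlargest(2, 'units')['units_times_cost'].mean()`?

583.5

add column units_times_cost = sales['units'] * sales['cost']:
   channel  cost  units  units_times_cost
0    phone    60      9               540
1   retail    64     15               960
2      web    85      8               680
3      web     3     48               144
4  partner    33     31              1023
5    phone     4     25               100
6    phone    58     14               812
take 2 rows with largest units:
   channel  cost  units  units_times_cost
3      web     3     48               144
4  partner    33     31              1023
Finally, mean of column 'units_times_cost' = 583.5.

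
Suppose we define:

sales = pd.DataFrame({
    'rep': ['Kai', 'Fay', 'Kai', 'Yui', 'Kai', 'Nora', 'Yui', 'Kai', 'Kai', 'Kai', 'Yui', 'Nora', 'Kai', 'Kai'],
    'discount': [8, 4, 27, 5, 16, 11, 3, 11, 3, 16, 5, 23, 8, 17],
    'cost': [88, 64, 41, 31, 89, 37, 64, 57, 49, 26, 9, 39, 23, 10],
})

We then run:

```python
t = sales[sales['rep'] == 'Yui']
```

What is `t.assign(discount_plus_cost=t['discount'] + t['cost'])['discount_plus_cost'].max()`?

67

filter rows where rep == 'Yui':
    rep  discount  cost
3   Yui         5    31
6   Yui         3    64
10  Yui         5     9
add column discount_plus_cost = t['discount'] + t['cost']:
    rep  discount  cost  discount_plus_cost
3   Yui         5    31                  36
6   Yui         3    64                  67
10  Yui         5     9                  14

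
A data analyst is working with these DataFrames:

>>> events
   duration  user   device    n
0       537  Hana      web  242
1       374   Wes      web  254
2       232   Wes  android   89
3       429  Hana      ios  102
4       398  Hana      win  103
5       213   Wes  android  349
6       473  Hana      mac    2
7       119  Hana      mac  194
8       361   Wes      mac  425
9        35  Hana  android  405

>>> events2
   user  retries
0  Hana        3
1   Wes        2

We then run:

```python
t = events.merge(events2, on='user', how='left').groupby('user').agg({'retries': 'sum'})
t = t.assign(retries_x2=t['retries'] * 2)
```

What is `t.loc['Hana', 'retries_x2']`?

merge on 'user' (how='left') → 10 rows:
   duration  user   device    n  retries
0       537  Hana      web  242        3
1       374   Wes      web  254        2
2       232   Wes  android   89        2
3       429  Hana      ios  102        3
4       398  Hana      win  103        3
5       213   Wes  android  349        2
6       473  Hana      mac    2        3
7       119  Hana      mac  194        3
8       361   Wes      mac  425        2
9        35  Hana  android  405        3
group by user, sum of retries:
      retries
user         
Hana       18
Wes         8
add column retries_x2 = t['retries'] * 2:
      retries  retries_x2
user                     
Hana       18          36
Wes         8          16
Finally, value at row 'Hana', column 'retries_x2' = 36.

36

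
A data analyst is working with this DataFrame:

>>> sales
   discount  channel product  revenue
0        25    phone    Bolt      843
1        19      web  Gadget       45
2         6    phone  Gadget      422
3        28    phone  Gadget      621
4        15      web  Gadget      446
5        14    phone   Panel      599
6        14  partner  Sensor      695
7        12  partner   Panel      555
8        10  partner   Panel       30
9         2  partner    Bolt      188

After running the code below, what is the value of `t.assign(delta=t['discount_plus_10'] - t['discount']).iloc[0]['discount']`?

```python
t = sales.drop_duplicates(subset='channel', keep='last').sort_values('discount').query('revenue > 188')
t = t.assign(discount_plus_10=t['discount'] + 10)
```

drop duplicate channel (keep=last):
   discount  channel product  revenue
4        15      web  Gadget      446
5        14    phone   Panel      599
9         2  partner    Bolt      188
sort by discount:
   discount  channel product  revenue
9         2  partner    Bolt      188
5        14    phone   Panel      599
4        15      web  Gadget      446
filter rows where revenue > 188:
   discount channel product  revenue
5        14   phone   Panel      599
4        15     web  Gadget      446
add column discount_plus_10 = t['discount'] + 10:
   discount channel product  revenue  discount_plus_10
5        14   phone   Panel      599                24
4        15     web  Gadget      446                25
add column delta = t['discount_plus_10'] - t['discount']:
   discount channel product  revenue  discount_plus_10  delta
5        14   phone   Panel      599                24     10
4        15     web  Gadget      446                25     10

14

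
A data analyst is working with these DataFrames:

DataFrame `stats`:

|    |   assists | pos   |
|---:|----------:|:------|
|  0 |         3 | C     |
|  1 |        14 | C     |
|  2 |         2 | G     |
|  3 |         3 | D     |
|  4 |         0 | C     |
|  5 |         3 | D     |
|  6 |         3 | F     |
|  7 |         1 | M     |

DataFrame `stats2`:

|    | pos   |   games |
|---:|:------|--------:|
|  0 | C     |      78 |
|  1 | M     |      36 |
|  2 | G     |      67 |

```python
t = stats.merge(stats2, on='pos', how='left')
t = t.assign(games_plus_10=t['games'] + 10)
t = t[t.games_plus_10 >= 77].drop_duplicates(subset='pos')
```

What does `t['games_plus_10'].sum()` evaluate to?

merge on 'pos' (how='left') → 8 rows:
   assists pos  games
0        3   C   78.0
1       14   C   78.0
2        2   G   67.0
3        3   D    NaN
4        0   C   78.0
5        3   D    NaN
6        3   F    NaN
7        1   M   36.0
add column games_plus_10 = t['games'] + 10:
   assists pos  games  games_plus_10
0        3   C   78.0           88.0
1       14   C   78.0           88.0
2        2   G   67.0           77.0
3        3   D    NaN            NaN
4        0   C   78.0           88.0
5        3   D    NaN            NaN
6        3   F    NaN            NaN
7        1   M   36.0           46.0
filter rows where games_plus_10 >= 77:
   assists pos  games  games_plus_10
0        3   C   78.0           88.0
1       14   C   78.0           88.0
2        2   G   67.0           77.0
4        0   C   78.0           88.0
drop duplicate pos (keep=first):
   assists pos  games  games_plus_10
0        3   C   78.0           88.0
2        2   G   67.0           77.0
Hence 165.0.

165.0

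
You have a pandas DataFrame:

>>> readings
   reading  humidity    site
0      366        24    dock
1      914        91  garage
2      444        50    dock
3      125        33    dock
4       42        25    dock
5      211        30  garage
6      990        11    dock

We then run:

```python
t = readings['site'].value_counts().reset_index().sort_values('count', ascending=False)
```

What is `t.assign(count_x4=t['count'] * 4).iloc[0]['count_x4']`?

20

value_counts of site:
site
dock      5
garage    2
Name: count, dtype: int64
reset_index():
     site  count
0    dock      5
1  garage      2
sort by count descending:
     site  count
0    dock      5
1  garage      2
add column count_x4 = t['count'] * 4:
     site  count  count_x4
0    dock      5        20
1  garage      2         8
The value at position 0, column 'count_x4' is 20.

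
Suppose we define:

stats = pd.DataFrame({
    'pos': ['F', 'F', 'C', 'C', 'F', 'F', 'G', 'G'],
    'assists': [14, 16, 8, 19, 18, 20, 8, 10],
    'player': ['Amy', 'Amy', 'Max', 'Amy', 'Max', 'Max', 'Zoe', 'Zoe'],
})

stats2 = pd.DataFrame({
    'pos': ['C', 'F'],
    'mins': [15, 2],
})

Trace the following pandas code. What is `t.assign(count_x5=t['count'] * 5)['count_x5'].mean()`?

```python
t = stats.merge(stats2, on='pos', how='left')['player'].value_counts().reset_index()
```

merge on 'pos' (how='left') → 8 rows:
  pos  assists player  mins
0   F       14    Amy   2.0
1   F       16    Amy   2.0
2   C        8    Max  15.0
3   C       19    Amy  15.0
4   F       18    Max   2.0
5   F       20    Max   2.0
6   G        8    Zoe   NaN
7   G       10    Zoe   NaN
value_counts of player:
player
Amy    3
Max    3
Zoe    2
Name: count, dtype: int64
reset_index():
  player  count
0    Amy      3
1    Max      3
2    Zoe      2
add column count_x5 = t['count'] * 5:
  player  count  count_x5
0    Amy      3        15
1    Max      3        15
2    Zoe      2        10

13.3333333333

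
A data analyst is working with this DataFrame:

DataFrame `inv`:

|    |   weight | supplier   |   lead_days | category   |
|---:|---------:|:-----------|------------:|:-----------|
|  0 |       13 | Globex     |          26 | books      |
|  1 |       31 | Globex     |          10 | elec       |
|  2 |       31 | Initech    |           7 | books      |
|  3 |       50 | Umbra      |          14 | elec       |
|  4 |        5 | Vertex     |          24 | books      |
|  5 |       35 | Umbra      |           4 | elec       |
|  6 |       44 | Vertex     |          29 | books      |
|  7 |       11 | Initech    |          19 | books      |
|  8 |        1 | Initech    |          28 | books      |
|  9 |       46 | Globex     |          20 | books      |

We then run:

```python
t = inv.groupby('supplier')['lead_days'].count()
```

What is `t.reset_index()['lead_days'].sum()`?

group by supplier, count of lead_days:
supplier
Globex     3
Initech    3
Umbra      2
Vertex     2
Name: lead_days, dtype: int64
reset_index():
  supplier  lead_days
0   Globex          3
1  Initech          3
2    Umbra          2
3   Vertex          2
sum of column 'lead_days' → 10

10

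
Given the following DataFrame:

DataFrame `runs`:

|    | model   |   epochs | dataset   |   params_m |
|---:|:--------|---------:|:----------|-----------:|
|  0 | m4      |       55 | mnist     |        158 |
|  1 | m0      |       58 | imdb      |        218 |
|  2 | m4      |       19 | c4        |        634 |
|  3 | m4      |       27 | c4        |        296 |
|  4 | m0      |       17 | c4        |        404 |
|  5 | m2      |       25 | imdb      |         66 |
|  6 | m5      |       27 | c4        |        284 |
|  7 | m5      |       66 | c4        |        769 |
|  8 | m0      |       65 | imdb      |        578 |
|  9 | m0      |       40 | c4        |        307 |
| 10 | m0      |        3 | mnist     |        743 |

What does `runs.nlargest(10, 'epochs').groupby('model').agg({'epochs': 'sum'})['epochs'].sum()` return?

399

take 10 rows with largest epochs:
  model  epochs dataset  params_m
7    m5      66      c4       769
8    m0      65    imdb       578
1    m0      58    imdb       218
0    m4      55   mnist       158
9    m0      40      c4       307
3    m4      27      c4       296
6    m5      27      c4       284
5    m2      25    imdb        66
2    m4      19      c4       634
4    m0      17      c4       404
group by model, sum of epochs:
       epochs
model        
m0        180
m2         25
m4        101
m5         93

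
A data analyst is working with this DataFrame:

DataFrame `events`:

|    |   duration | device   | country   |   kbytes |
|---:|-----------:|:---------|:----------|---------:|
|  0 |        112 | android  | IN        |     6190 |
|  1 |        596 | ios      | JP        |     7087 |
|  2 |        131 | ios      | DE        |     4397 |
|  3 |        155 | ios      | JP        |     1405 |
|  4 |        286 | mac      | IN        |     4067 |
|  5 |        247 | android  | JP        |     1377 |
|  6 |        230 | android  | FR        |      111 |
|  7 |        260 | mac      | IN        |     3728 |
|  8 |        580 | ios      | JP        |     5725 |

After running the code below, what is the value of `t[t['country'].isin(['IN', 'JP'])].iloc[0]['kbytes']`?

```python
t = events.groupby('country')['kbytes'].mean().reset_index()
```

4661.66666667

group by country, mean of kbytes:
country
DE    4397.000000
FR     111.000000
IN    4661.666667
JP    3898.500000
Name: kbytes, dtype: float64
reset_index():
  country       kbytes
0      DE  4397.000000
1      FR   111.000000
2      IN  4661.666667
3      JP  3898.500000
filter rows where country in ['IN', 'JP']:
  country       kbytes
2      IN  4661.666667
3      JP  3898.500000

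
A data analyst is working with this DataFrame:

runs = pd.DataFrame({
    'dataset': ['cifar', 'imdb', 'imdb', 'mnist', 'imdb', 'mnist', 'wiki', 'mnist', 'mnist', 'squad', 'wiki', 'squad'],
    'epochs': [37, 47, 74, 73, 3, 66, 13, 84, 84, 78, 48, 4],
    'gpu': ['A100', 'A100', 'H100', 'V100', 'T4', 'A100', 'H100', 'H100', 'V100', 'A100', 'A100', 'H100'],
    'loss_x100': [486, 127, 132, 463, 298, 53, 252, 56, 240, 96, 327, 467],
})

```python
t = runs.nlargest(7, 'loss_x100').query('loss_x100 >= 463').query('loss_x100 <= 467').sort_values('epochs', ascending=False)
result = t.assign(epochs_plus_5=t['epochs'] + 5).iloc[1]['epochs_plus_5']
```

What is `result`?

take 7 rows with largest loss_x100:
   dataset  epochs   gpu  loss_x100
0    cifar      37  A100        486
11   squad       4  H100        467
3    mnist      73  V100        463
10    wiki      48  A100        327
4     imdb       3    T4        298
6     wiki      13  H100        252
8    mnist      84  V100        240
filter rows where loss_x100 >= 463:
   dataset  epochs   gpu  loss_x100
0    cifar      37  A100        486
11   squad       4  H100        467
3    mnist      73  V100        463
filter rows where loss_x100 <= 467:
   dataset  epochs   gpu  loss_x100
11   squad       4  H100        467
3    mnist      73  V100        463
sort by epochs descending:
   dataset  epochs   gpu  loss_x100
3    mnist      73  V100        463
11   squad       4  H100        467
add column epochs_plus_5 = t['epochs'] + 5:
   dataset  epochs   gpu  loss_x100  epochs_plus_5
3    mnist      73  V100        463             78
11   squad       4  H100        467              9

9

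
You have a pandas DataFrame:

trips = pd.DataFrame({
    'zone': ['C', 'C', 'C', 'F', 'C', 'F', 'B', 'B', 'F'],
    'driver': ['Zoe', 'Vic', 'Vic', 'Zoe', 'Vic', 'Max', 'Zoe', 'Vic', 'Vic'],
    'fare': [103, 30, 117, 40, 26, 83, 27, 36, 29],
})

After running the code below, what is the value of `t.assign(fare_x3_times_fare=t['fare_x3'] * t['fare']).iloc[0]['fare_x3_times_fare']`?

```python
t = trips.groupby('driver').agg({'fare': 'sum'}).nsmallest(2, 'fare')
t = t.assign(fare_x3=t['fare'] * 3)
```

20667

group by driver, sum of fare:
        fare
driver      
Max       83
Vic      238
Zoe      170
take 2 rows with smallest fare:
        fare
driver      
Max       83
Zoe      170
add column fare_x3 = t['fare'] * 3:
        fare  fare_x3
driver               
Max       83      249
Zoe      170      510
add column fare_x3_times_fare = t['fare_x3'] * t['fare']:
        fare  fare_x3  fare_x3_times_fare
driver                                   
Max       83      249               20667
Zoe      170      510               86700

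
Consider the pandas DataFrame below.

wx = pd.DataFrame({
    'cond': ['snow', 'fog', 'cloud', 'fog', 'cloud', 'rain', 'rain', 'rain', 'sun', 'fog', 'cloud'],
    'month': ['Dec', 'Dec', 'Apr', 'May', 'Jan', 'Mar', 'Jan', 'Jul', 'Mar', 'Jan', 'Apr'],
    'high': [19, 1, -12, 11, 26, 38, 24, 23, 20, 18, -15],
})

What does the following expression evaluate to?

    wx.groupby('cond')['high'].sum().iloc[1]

30

group by cond, sum of high:
cond
cloud    -1
fog      30
rain     85
snow     19
sun      20
Name: high, dtype: int64
Finally, value at position 1 = 30.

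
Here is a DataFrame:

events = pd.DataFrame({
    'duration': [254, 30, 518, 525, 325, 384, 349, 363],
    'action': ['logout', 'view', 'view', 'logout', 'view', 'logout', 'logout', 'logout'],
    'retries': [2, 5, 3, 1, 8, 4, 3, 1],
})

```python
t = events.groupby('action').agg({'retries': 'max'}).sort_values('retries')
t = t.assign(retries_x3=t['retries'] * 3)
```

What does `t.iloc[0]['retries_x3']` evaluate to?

12

group by action, max of retries:
        retries
action         
logout        4
view          8
sort by retries:
        retries
action         
logout        4
view          8
add column retries_x3 = t['retries'] * 3:
        retries  retries_x3
action                     
logout        4          12
view          8          24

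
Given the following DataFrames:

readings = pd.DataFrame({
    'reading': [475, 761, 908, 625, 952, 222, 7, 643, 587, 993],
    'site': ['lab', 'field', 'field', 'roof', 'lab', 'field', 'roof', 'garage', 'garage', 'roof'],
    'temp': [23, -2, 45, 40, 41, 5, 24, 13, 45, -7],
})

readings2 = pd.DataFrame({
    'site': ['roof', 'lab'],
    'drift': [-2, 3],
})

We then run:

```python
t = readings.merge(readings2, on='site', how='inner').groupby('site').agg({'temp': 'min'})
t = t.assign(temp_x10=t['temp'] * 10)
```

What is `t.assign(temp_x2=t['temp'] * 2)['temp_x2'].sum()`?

merge on 'site' (how='inner') → 5 rows:
   reading  site  temp  drift
0      475   lab    23      3
1      625  roof    40     -2
2      952   lab    41      3
3        7  roof    24     -2
4      993  roof    -7     -2
group by site, min of temp:
      temp
site      
lab     23
roof    -7
add column temp_x10 = t['temp'] * 10:
      temp  temp_x10
site                
lab     23       230
roof    -7       -70
add column temp_x2 = t['temp'] * 2:
      temp  temp_x10  temp_x2
site                         
lab     23       230       46
roof    -7       -70      -14
So sum() = 32.

32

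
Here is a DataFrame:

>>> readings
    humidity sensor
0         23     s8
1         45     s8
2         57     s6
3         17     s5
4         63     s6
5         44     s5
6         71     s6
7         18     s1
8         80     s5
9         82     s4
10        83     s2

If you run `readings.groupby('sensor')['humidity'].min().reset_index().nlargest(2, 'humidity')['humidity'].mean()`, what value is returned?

group by sensor, min of humidity:
sensor
s1    18
s2    83
s4    82
s5    17
s6    57
s8    23
Name: humidity, dtype: int64
reset_index():
  sensor  humidity
0     s1        18
1     s2        83
2     s4        82
3     s5        17
4     s6        57
5     s8        23
take 2 rows with largest humidity:
  sensor  humidity
1     s2        83
2     s4        82
The mean of column 'humidity' is 82.5.

82.5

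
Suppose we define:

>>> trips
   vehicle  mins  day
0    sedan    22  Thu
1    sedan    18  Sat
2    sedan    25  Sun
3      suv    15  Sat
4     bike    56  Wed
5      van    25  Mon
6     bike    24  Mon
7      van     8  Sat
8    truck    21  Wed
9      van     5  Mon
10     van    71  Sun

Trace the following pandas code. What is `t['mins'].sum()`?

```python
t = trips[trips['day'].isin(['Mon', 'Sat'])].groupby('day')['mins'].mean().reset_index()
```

filter rows where day in ['Mon', 'Sat']:
  vehicle  mins  day
1   sedan    18  Sat
3     suv    15  Sat
5     van    25  Mon
6    bike    24  Mon
7     van     8  Sat
9     van     5  Mon
group by day, mean of mins:
day
Mon    18.000000
Sat    13.666667
Name: mins, dtype: float64
reset_index():
   day       mins
0  Mon  18.000000
1  Sat  13.666667
sum of column 'mins' → 31.6666666667

31.6666666667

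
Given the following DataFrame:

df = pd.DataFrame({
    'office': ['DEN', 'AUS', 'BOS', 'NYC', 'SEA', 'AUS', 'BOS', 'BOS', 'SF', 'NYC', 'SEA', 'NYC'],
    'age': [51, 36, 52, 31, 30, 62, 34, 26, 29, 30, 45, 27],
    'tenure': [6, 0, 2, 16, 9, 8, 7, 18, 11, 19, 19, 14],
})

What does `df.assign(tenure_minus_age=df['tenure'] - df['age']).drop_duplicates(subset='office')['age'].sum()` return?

229

add column tenure_minus_age = df['tenure'] - df['age']:
   office  age  tenure  tenure_minus_age
0     DEN   51       6               -45
1     AUS   36       0               -36
2     BOS   52       2               -50
3     NYC   31      16               -15
4     SEA   30       9               -21
5     AUS   62       8               -54
6     BOS   34       7               -27
7     BOS   26      18                -8
8      SF   29      11               -18
9     NYC   30      19               -11
10    SEA   45      19               -26
11    NYC   27      14               -13
drop duplicate office (keep=first):
  office  age  tenure  tenure_minus_age
0    DEN   51       6               -45
1    AUS   36       0               -36
2    BOS   52       2               -50
3    NYC   31      16               -15
4    SEA   30       9               -21
8     SF   29      11               -18
So sum() = 229.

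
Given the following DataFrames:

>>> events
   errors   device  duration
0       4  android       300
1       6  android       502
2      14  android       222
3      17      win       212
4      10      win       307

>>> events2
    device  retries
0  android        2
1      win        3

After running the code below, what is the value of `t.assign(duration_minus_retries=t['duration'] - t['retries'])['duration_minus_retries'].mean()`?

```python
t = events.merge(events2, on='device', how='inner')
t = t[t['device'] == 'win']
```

merge on 'device' (how='inner') → 5 rows:
   errors   device  duration  retries
0       4  android       300        2
1       6  android       502        2
2      14  android       222        2
3      17      win       212        3
4      10      win       307        3
filter rows where device == 'win':
   errors device  duration  retries
3      17    win       212        3
4      10    win       307        3
add column duration_minus_retries = t['duration'] - t['retries']:
   errors device  duration  retries  duration_minus_retries
3      17    win       212        3                     209
4      10    win       307        3                     304
mean of column 'duration_minus_retries' → 256.5

256.5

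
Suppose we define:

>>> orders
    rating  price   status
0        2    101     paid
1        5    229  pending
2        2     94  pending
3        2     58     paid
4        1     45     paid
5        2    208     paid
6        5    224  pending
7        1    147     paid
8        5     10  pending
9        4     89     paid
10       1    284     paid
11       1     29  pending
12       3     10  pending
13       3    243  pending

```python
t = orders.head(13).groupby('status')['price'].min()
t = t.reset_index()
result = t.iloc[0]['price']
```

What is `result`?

45

take first 13 rows:
    rating  price   status
0        2    101     paid
1        5    229  pending
2        2     94  pending
3        2     58     paid
4        1     45     paid
5        2    208     paid
6        5    224  pending
7        1    147     paid
8        5     10  pending
9        4     89     paid
10       1    284     paid
11       1     29  pending
12       3     10  pending
group by status, min of price:
status
paid       45
pending    10
Name: price, dtype: int64
reset_index():
    status  price
0     paid     45
1  pending     10
Hence 45.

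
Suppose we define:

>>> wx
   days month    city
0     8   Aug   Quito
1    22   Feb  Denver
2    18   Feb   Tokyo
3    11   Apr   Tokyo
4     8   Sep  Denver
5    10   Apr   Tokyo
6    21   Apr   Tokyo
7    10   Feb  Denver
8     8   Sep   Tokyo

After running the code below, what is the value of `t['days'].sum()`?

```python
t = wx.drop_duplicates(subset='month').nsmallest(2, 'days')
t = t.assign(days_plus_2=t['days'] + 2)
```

drop duplicate month (keep=first):
   days month    city
0     8   Aug   Quito
1    22   Feb  Denver
3    11   Apr   Tokyo
4     8   Sep  Denver
take 2 rows with smallest days:
   days month    city
0     8   Aug   Quito
4     8   Sep  Denver
add column days_plus_2 = t['days'] + 2:
   days month    city  days_plus_2
0     8   Aug   Quito           10
4     8   Sep  Denver           10

16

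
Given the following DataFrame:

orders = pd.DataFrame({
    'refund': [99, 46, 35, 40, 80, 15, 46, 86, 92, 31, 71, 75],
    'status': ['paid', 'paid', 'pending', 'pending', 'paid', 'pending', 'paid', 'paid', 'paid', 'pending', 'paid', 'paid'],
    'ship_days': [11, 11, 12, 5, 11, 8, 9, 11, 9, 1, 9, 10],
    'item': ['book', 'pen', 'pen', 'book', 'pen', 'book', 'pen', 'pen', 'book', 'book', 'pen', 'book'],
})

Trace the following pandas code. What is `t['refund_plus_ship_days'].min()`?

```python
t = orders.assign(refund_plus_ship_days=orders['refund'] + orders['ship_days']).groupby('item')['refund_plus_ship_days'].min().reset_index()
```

add column refund_plus_ship_days = orders['refund'] + orders['ship_days']:
    refund   status  ship_days  item  refund_plus_ship_days
0       99     paid         11  book                    110
1       46     paid         11   pen                     57
2       35  pending         12   pen                     47
3       40  pending          5  book                     45
4       80     paid         11   pen                     91
5       15  pending          8  book                     23
6       46     paid          9   pen                     55
7       86     paid         11   pen                     97
8       92     paid          9  book                    101
9       31  pending          1  book                     32
10      71     paid          9   pen                     80
11      75     paid         10  book                     85
group by item, min of refund_plus_ship_days:
item
book    23
pen     47
Name: refund_plus_ship_days, dtype: int64
reset_index():
   item  refund_plus_ship_days
0  book                     23
1   pen                     47
Taking the min of column 'refund_plus_ship_days' gives 23.

23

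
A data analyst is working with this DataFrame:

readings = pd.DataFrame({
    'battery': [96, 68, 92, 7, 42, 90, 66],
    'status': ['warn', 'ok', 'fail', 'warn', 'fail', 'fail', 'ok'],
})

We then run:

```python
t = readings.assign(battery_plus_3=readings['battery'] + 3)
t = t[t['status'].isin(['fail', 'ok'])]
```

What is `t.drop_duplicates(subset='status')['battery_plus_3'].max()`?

add column battery_plus_3 = readings['battery'] + 3:
   battery status  battery_plus_3
0       96   warn              99
1       68     ok              71
2       92   fail              95
3        7   warn              10
4       42   fail              45
5       90   fail              93
6       66     ok              69
filter rows where status in ['fail', 'ok']:
   battery status  battery_plus_3
1       68     ok              71
2       92   fail              95
4       42   fail              45
5       90   fail              93
6       66     ok              69
drop duplicate status (keep=first):
   battery status  battery_plus_3
1       68     ok              71
2       92   fail              95
Finally, max of column 'battery_plus_3' = 95.

95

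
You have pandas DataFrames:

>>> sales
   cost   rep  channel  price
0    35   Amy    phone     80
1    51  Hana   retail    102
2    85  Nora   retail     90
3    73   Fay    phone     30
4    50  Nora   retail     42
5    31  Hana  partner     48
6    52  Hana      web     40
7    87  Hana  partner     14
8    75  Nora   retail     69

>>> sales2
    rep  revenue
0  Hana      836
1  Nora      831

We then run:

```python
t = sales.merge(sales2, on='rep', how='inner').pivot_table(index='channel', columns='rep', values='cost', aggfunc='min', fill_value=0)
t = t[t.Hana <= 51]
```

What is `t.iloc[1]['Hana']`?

51

merge on 'rep' (how='inner') → 7 rows:
   cost   rep  channel  price  revenue
0    51  Hana   retail    102      836
1    85  Nora   retail     90      831
2    50  Nora   retail     42      831
3    31  Hana  partner     48      836
4    52  Hana      web     40      836
5    87  Hana  partner     14      836
6    75  Nora   retail     69      831
pivot: rows=channel, cols=rep, min(cost):
rep      Hana  Nora
channel            
partner    31     0
retail     51    50
web        52     0
filter rows where Hana <= 51:
rep      Hana  Nora
channel            
partner    31     0
retail     51    50
The value at position 1, column 'Hana' is 51.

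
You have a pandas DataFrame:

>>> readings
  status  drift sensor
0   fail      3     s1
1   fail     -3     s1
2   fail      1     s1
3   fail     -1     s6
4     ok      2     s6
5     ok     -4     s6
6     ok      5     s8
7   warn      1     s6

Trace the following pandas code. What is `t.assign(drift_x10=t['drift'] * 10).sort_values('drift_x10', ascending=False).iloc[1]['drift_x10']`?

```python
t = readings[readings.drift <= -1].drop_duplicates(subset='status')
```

filter rows where drift <= -1:
  status  drift sensor
1   fail     -3     s1
3   fail     -1     s6
5     ok     -4     s6
drop duplicate status (keep=first):
  status  drift sensor
1   fail     -3     s1
5     ok     -4     s6
add column drift_x10 = t['drift'] * 10:
  status  drift sensor  drift_x10
1   fail     -3     s1        -30
5     ok     -4     s6        -40
sort by drift_x10 descending:
  status  drift sensor  drift_x10
1   fail     -3     s1        -30
5     ok     -4     s6        -40

-40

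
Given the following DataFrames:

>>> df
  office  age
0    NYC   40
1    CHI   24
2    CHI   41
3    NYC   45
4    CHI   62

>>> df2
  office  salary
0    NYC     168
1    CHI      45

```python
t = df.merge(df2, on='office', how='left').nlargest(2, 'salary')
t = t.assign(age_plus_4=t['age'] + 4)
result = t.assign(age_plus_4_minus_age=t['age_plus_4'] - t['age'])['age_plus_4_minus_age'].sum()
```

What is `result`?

8

merge on 'office' (how='left') → 5 rows:
  office  age  salary
0    NYC   40     168
1    CHI   24      45
2    CHI   41      45
3    NYC   45     168
4    CHI   62      45
take 2 rows with largest salary:
  office  age  salary
0    NYC   40     168
3    NYC   45     168
add column age_plus_4 = t['age'] + 4:
  office  age  salary  age_plus_4
0    NYC   40     168          44
3    NYC   45     168          49
add column age_plus_4_minus_age = t['age_plus_4'] - t['age']:
  office  age  salary  age_plus_4  age_plus_4_minus_age
0    NYC   40     168          44                     4
3    NYC   45     168          49                     4
sum of column 'age_plus_4_minus_age' → 8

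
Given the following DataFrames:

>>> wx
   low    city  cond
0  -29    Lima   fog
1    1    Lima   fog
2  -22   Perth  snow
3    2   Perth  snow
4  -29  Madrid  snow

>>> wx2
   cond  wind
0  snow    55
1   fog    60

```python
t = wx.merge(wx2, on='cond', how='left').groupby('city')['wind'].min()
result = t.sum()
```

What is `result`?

merge on 'cond' (how='left') → 5 rows:
   low    city  cond  wind
0  -29    Lima   fog    60
1    1    Lima   fog    60
2  -22   Perth  snow    55
3    2   Perth  snow    55
4  -29  Madrid  snow    55
group by city, min of wind:
city
Lima      60
Madrid    55
Perth     55
Name: wind, dtype: int64
So sum() = 170.

170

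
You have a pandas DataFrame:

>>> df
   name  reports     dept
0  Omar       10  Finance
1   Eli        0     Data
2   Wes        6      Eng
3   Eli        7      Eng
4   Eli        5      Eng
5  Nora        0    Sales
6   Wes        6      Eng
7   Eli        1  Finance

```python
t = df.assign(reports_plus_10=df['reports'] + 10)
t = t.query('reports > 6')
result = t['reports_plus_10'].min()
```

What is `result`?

add column reports_plus_10 = df['reports'] + 10:
   name  reports     dept  reports_plus_10
0  Omar       10  Finance               20
1   Eli        0     Data               10
2   Wes        6      Eng               16
3   Eli        7      Eng               17
4   Eli        5      Eng               15
5  Nora        0    Sales               10
6   Wes        6      Eng               16
7   Eli        1  Finance               11
filter rows where reports > 6:
   name  reports     dept  reports_plus_10
0  Omar       10  Finance               20
3   Eli        7      Eng               17

17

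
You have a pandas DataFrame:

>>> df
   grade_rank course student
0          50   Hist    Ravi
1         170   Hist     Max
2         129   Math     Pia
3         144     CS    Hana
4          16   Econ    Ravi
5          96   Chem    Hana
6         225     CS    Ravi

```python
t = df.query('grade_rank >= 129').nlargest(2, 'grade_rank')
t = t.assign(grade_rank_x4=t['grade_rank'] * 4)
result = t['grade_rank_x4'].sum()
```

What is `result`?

1580

filter rows where grade_rank >= 129:
   grade_rank course student
1         170   Hist     Max
2         129   Math     Pia
3         144     CS    Hana
6         225     CS    Ravi
take 2 rows with largest grade_rank:
   grade_rank course student
6         225     CS    Ravi
1         170   Hist     Max
add column grade_rank_x4 = t['grade_rank'] * 4:
   grade_rank course student  grade_rank_x4
6         225     CS    Ravi            900
1         170   Hist     Max            680
sum of column 'grade_rank_x4' → 1580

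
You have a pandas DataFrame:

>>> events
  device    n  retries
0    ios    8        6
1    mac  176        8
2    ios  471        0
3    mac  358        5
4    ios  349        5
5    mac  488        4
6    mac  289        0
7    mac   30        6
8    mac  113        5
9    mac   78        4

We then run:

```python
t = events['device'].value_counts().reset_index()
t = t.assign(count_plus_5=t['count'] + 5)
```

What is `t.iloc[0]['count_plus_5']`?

12

value_counts of device:
device
mac    7
ios    3
Name: count, dtype: int64
reset_index():
  device  count
0    mac      7
1    ios      3
add column count_plus_5 = t['count'] + 5:
  device  count  count_plus_5
0    mac      7            12
1    ios      3             8
Taking the value at position 0, column 'count_plus_5' gives 12.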